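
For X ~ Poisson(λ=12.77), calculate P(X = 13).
0.109714

We have X ~ Poisson(λ=12.77).

For a Poisson distribution, the PMF gives us the probability of each outcome.

Using the PMF formula:
P(X = 13) = 0.109714

Rounded to 4 decimal places: 0.1097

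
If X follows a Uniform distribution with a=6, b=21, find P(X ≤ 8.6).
0.173333

We have X ~ Uniform(a=6, b=21).

The CDF gives us P(X ≤ k).

Using the CDF:
P(X ≤ 8.6) = 0.173333

This means there's approximately a 17.3% chance that X is at most 8.6.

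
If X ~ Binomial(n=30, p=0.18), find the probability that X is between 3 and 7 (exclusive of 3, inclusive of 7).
0.656153

We have X ~ Binomial(n=30, p=0.18).

To find P(3 < X ≤ 7), we use:
P(3 < X ≤ 7) = P(X ≤ 7) - P(X ≤ 3)
                 = F(7) - F(3)
                 = 0.841788 - 0.185636
                 = 0.656153

So there's approximately a 65.6% chance that X falls in this range.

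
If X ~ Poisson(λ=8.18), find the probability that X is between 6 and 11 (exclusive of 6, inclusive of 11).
0.582758

We have X ~ Poisson(λ=8.18).

To find P(6 < X ≤ 11), we use:
P(6 < X ≤ 11) = P(X ≤ 11) - P(X ≤ 6)
                 = F(11) - F(6)
                 = 0.874646 - 0.291887
                 = 0.582758

So there's approximately a 58.3% chance that X falls in this range.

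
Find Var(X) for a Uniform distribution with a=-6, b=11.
24.0833

We have X ~ Uniform(a=-6, b=11).

For a Uniform distribution with a=-6, b=11:
Var(X) = 24.0833

The variance measures the spread of the distribution around the mean.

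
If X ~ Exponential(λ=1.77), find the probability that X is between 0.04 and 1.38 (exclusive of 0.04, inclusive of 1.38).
0.844714

We have X ~ Exponential(λ=1.77).

To find P(0.04 < X ≤ 1.38), we use:
P(0.04 < X ≤ 1.38) = P(X ≤ 1.38) - P(X ≤ 0.04)
                 = F(1.38) - F(0.04)
                 = 0.913065 - 0.068352
                 = 0.844714

So there's approximately a 84.5% chance that X falls in this range.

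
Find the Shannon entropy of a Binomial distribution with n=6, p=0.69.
1.5223 nats

We have X ~ Binomial(n=6, p=0.69).

The Shannon entropy measures the uncertainty or information content of the distribution.

For a Binomial distribution with n=6, p=0.69:
H(X) = 1.5223 nats

(In bits, this would be 2.1962 bits.)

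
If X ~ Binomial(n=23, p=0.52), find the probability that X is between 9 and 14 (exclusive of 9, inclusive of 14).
0.703281

We have X ~ Binomial(n=23, p=0.52).

To find P(9 < X ≤ 14), we use:
P(9 < X ≤ 14) = P(X ≤ 14) - P(X ≤ 9)
                 = F(14) - F(9)
                 = 0.855588 - 0.152307
                 = 0.703281

So there's approximately a 70.3% chance that X falls in this range.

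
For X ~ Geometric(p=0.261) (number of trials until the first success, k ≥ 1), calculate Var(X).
10.8483

We have X ~ Geometric(p=0.261) (number of trials until the first success, k ≥ 1).

For a Geometric distribution with p=0.261 (number of trials until the first success, k ≥ 1):
Var(X) = 10.8483

The variance measures the spread of the distribution around the mean.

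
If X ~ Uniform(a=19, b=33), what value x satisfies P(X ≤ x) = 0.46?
25.4400

We have X ~ Uniform(a=19, b=33).

We want to find x such that P(X ≤ x) = 0.46.

This is the 46th percentile, which means 46% of values fall below this point.

Using the inverse CDF (quantile function):
x = F⁻¹(0.46) = 25.4400

Verification: P(X ≤ 25.4400) = 0.46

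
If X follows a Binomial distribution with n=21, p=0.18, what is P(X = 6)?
0.094049

We have X ~ Binomial(n=21, p=0.18).

For a Binomial distribution, the PMF gives us the probability of each outcome.

Using the PMF formula:
P(X = 6) = 0.094049

Rounded to 4 decimal places: 0.0940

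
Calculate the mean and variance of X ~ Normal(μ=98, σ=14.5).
E[X] = 98.0000, Var(X) = 210.2500

We have X ~ Normal(μ=98, σ=14.5).

For a Normal distribution with μ=98, σ=14.5:

Expected value:
E[X] = 98.0000

Variance:
Var(X) = 210.2500

Standard deviation:
σ = √Var(X) = 14.5000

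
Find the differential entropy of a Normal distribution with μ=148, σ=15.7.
4.1726 nats

We have X ~ Normal(μ=148, σ=15.7).

The differential entropy measures the uncertainty or information content of the distribution.

For a Normal distribution with μ=148, σ=15.7:
h(X) = 4.1726 nats

(In bits, this would be 6.0198 bits.)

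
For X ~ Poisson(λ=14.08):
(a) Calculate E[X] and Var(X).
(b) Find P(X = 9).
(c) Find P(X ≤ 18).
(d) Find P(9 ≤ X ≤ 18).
(a) E[X] = 14.0800, Var(X) = 14.0800
(b) P(X = 9) = 0.046004
(c) P(X ≤ 18) = 0.878157
(d) P(9 ≤ X ≤ 18) = 0.818495

We have X ~ Poisson(λ=14.08).

(a) Moments:
E[X] = 14.0800
Var(X) = 14.0800
σ = √Var(X) = 3.7523

(b) Point probability using PMF:
P(X = 9) = 0.046004

(c) Cumulative probability using CDF:
P(X ≤ 18) = F(18) = 0.878157

(d) Range probability:
P(9 ≤ X ≤ 18) = P(X ≤ 18) - P(X ≤ 8)
                   = F(18) - F(8)
                   = 0.878157 - 0.059662
                   = 0.818495

This means approximately 81.8% of outcomes fall in the interval [9, 18].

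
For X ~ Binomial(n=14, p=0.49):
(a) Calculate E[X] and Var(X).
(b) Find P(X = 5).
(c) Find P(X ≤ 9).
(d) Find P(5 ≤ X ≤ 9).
(a) E[X] = 6.8600, Var(X) = 3.4986
(b) P(X = 5) = 0.132001
(c) P(X ≤ 9) = 0.921836
(d) P(5 ≤ X ≤ 9) = 0.819213

We have X ~ Binomial(n=14, p=0.49).

(a) Moments:
E[X] = 6.8600
Var(X) = 3.4986
σ = √Var(X) = 1.8705

(b) Point probability using PMF:
P(X = 5) = 0.132001

(c) Cumulative probability using CDF:
P(X ≤ 9) = F(9) = 0.921836

(d) Range probability:
P(5 ≤ X ≤ 9) = P(X ≤ 9) - P(X ≤ 4)
                   = F(9) - F(4)
                   = 0.921836 - 0.102622
                   = 0.819213

This means approximately 81.9% of outcomes fall in the interval [5, 9].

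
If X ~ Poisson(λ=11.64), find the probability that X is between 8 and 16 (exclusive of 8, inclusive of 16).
0.737026

We have X ~ Poisson(λ=11.64).

To find P(8 < X ≤ 16), we use:
P(8 < X ≤ 16) = P(X ≤ 16) - P(X ≤ 8)
                 = F(16) - F(8)
                 = 0.917084 - 0.180058
                 = 0.737026

So there's approximately a 73.7% chance that X falls in this range.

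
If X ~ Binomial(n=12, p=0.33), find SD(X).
1.6289

We have X ~ Binomial(n=12, p=0.33).

For a Binomial distribution with n=12, p=0.33:
σ = √Var(X) = 1.6289

The standard deviation is the square root of the variance.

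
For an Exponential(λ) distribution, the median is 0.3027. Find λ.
λ = 2.2899

For X ~ Exponential(λ), the CDF is F(x) = 1 - e^(-λx).
The median m satisfies F(m) = 0.5:
1 - e^(-λm) = 0.5
e^(-λm) = 0.5
λm = ln(2)
m = ln(2) / λ

Given m = 0.3027:
λ = ln(2) / 0.3027 = 0.693147 / 0.3027 = 2.2899

Verification: ln(2) / 2.2899 = 0.3027 ✓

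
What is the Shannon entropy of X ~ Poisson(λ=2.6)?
1.8526 nats

We have X ~ Poisson(λ=2.6).

The Shannon entropy measures the uncertainty or information content of the distribution.

For a Poisson distribution with λ=2.6:
H(X) = 1.8526 nats

(In bits, this would be 2.6727 bits.)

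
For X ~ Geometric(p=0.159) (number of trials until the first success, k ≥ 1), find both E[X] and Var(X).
E[X] = 6.2893, Var(X) = 33.2661

We have X ~ Geometric(p=0.159) (number of trials until the first success, k ≥ 1).

For a Geometric distribution with p=0.159 (number of trials until the first success, k ≥ 1):

Expected value:
E[X] = 6.2893

Variance:
Var(X) = 33.2661

Standard deviation:
σ = √Var(X) = 5.7677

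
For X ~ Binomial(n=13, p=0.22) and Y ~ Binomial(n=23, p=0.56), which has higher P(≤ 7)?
X has higher probability (P(X ≤ 7) = 0.9976 > P(Y ≤ 7) = 0.0119)

Compute P(≤ 7) for each distribution:

X ~ Binomial(n=13, p=0.22):
P(X ≤ 7) = 0.9976

Y ~ Binomial(n=23, p=0.56):
P(Y ≤ 7) = 0.0119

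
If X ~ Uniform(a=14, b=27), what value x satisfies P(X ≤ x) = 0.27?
17.5100

We have X ~ Uniform(a=14, b=27).

We want to find x such that P(X ≤ x) = 0.27.

This is the 27th percentile, which means 27% of values fall below this point.

Using the inverse CDF (quantile function):
x = F⁻¹(0.27) = 17.5100

Verification: P(X ≤ 17.5100) = 0.27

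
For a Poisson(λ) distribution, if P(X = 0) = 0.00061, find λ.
λ = 7.4021

For a Poisson(λ) distribution, the PMF at 0 is:
P(X = 0) = λ^0 e^(-λ) / 0! = e^(-λ)

Given P(X = 0) = 0.00061:
e^(-λ) = 0.00061
-λ = ln(0.00061)
λ = -ln(0.00061) = 7.4021

Verification: e^(-7.4021) = 0.00061 ✓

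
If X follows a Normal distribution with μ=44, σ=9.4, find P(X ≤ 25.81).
0.026489

We have X ~ Normal(μ=44, σ=9.4).

The CDF gives us P(X ≤ k).

Using the CDF:
P(X ≤ 25.81) = 0.026489

This means there's approximately a 2.6% chance that X is at most 25.81.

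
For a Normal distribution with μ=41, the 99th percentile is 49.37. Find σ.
σ = 3.5979

For X ~ Normal(μ, σ), the p-th percentile satisfies x = μ + z_p × σ,
where z_p = Φ⁻¹(p) is the standard normal quantile.

Step 1: z_{0.99} = Φ⁻¹(0.99) = 2.3263

Step 2: Solve for σ:
49.37 = 41 + 2.3263 × σ
σ = (49.37 - 41) / 2.3263
σ = 8.37 / 2.3263
σ = 3.5979

Verification: μ + z × σ = 41 + 2.3263 × 3.5979 = 49.37 ✓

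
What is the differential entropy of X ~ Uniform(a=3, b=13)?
2.3026 nats

We have X ~ Uniform(a=3, b=13).

The differential entropy measures the uncertainty or information content of the distribution.

For a Uniform distribution with a=3, b=13:
h(X) = 2.3026 nats

(In bits, this would be 3.3219 bits.)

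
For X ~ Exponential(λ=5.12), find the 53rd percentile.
0.1475

We have X ~ Exponential(λ=5.12).

We want to find x such that P(X ≤ x) = 0.53.

This is the 53rd percentile, which means 53% of values fall below this point.

Using the inverse CDF (quantile function):
x = F⁻¹(0.53) = 0.1475

Verification: P(X ≤ 0.1475) = 0.53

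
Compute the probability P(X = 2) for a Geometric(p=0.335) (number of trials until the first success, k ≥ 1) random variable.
0.222775

We have X ~ Geometric(p=0.335) (number of trials until the first success, k ≥ 1).

For a Geometric distribution, the PMF gives us the probability of each outcome.

Using the PMF formula:
P(X = 2) = 0.222775

Rounded to 4 decimal places: 0.2228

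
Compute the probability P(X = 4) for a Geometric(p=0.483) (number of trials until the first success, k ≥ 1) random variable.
0.066745

We have X ~ Geometric(p=0.483) (number of trials until the first success, k ≥ 1).

For a Geometric distribution, the PMF gives us the probability of each outcome.

Using the PMF formula:
P(X = 4) = 0.066745

Rounded to 4 decimal places: 0.0667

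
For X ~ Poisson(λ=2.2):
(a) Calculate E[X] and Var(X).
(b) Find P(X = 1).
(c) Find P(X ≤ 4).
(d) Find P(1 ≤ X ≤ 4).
(a) E[X] = 2.2000, Var(X) = 2.2000
(b) P(X = 1) = 0.243767
(c) P(X ≤ 4) = 0.927504
(d) P(1 ≤ X ≤ 4) = 0.816701

We have X ~ Poisson(λ=2.2).

(a) Moments:
E[X] = 2.2000
Var(X) = 2.2000
σ = √Var(X) = 1.4832

(b) Point probability using PMF:
P(X = 1) = 0.243767

(c) Cumulative probability using CDF:
P(X ≤ 4) = F(4) = 0.927504

(d) Range probability:
P(1 ≤ X ≤ 4) = P(X ≤ 4) - P(X ≤ 0)
                   = F(4) - F(0)
                   = 0.927504 - 0.110803
                   = 0.816701

This means approximately 81.7% of outcomes fall in the interval [1, 4].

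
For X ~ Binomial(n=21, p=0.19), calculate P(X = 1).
0.058976

We have X ~ Binomial(n=21, p=0.19).

For a Binomial distribution, the PMF gives us the probability of each outcome.

Using the PMF formula:
P(X = 1) = 0.058976

Rounded to 4 decimal places: 0.0590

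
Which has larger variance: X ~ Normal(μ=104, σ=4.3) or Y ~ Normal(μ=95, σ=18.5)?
Y has larger variance (342.2500 > 18.4900)

Compute the variance for each distribution:

X ~ Normal(μ=104, σ=4.3):
Var(X) = 18.4900

Y ~ Normal(μ=95, σ=18.5):
Var(Y) = 342.2500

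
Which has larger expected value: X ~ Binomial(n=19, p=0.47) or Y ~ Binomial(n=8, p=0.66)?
X has larger mean (8.9300 > 5.2800)

Compute the expected value for each distribution:

X ~ Binomial(n=19, p=0.47):
E[X] = 8.9300

Y ~ Binomial(n=8, p=0.66):
E[Y] = 5.2800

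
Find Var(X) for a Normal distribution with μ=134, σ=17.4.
302.7600

We have X ~ Normal(μ=134, σ=17.4).

For a Normal distribution with μ=134, σ=17.4:
Var(X) = 302.7600

The variance measures the spread of the distribution around the mean.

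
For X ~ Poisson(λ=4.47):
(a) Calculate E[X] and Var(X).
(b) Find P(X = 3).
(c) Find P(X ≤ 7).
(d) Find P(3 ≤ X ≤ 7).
(a) E[X] = 4.4700, Var(X) = 4.4700
(b) P(X = 3) = 0.170402
(c) P(X ≤ 7) = 0.915864
(d) P(3 ≤ X ≤ 7) = 0.738883

We have X ~ Poisson(λ=4.47).

(a) Moments:
E[X] = 4.4700
Var(X) = 4.4700
σ = √Var(X) = 2.1142

(b) Point probability using PMF:
P(X = 3) = 0.170402

(c) Cumulative probability using CDF:
P(X ≤ 7) = F(7) = 0.915864

(d) Range probability:
P(3 ≤ X ≤ 7) = P(X ≤ 7) - P(X ≤ 2)
                   = F(7) - F(2)
                   = 0.915864 - 0.176981
                   = 0.738883

This means approximately 73.9% of outcomes fall in the interval [3, 7].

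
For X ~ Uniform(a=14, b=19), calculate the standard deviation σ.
1.4434

We have X ~ Uniform(a=14, b=19).

For a Uniform distribution with a=14, b=19:
σ = √Var(X) = 1.4434

The standard deviation is the square root of the variance.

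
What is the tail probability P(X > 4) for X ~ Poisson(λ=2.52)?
0.111510

We have X ~ Poisson(λ=2.52).

P(X > 4) = 1 - P(X ≤ 4)
                = 1 - F(4)
                = 1 - 0.888490
                = 0.111510

So there's approximately a 11.2% chance that X exceeds 4.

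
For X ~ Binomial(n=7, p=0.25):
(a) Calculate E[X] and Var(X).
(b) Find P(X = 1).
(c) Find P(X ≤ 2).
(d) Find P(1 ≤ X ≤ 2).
(a) E[X] = 1.7500, Var(X) = 1.3125
(b) P(X = 1) = 0.311462
(c) P(X ≤ 2) = 0.756409
(d) P(1 ≤ X ≤ 2) = 0.622925

We have X ~ Binomial(n=7, p=0.25).

(a) Moments:
E[X] = 1.7500
Var(X) = 1.3125
σ = √Var(X) = 1.1456

(b) Point probability using PMF:
P(X = 1) = 0.311462

(c) Cumulative probability using CDF:
P(X ≤ 2) = F(2) = 0.756409

(d) Range probability:
P(1 ≤ X ≤ 2) = P(X ≤ 2) - P(X ≤ 0)
                   = F(2) - F(0)
                   = 0.756409 - 0.133484
                   = 0.622925

This means approximately 62.3% of outcomes fall in the interval [1, 2].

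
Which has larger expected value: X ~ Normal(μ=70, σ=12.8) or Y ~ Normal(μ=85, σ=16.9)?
Y has larger mean (85.0000 > 70.0000)

Compute the expected value for each distribution:

X ~ Normal(μ=70, σ=12.8):
E[X] = 70.0000

Y ~ Normal(μ=85, σ=16.9):
E[Y] = 85.0000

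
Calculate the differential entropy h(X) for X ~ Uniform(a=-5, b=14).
2.9444 nats

We have X ~ Uniform(a=-5, b=14).

The differential entropy measures the uncertainty or information content of the distribution.

For a Uniform distribution with a=-5, b=14:
h(X) = 2.9444 nats

(In bits, this would be 4.2479 bits.)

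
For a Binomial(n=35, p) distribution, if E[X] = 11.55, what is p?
p = 0.33

For a Binomial(n, p) distribution:
E[X] = n × p

Given n = 35 and E[X] = 11.55:
11.55 = 35 × p
p = 11.55 / 35 = 0.33

Verification: Binomial(35, 0.33) has E[X] = 11.55 ✓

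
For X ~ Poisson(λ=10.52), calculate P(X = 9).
0.117382

We have X ~ Poisson(λ=10.52).

For a Poisson distribution, the PMF gives us the probability of each outcome.

Using the PMF formula:
P(X = 9) = 0.117382

Rounded to 4 decimal places: 0.1174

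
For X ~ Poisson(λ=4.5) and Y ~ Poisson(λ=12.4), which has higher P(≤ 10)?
X has higher probability (P(X ≤ 10) = 0.9933 > P(Y ≤ 10) = 0.3067)

Compute P(≤ 10) for each distribution:

X ~ Poisson(λ=4.5):
P(X ≤ 10) = 0.9933

Y ~ Poisson(λ=12.4):
P(Y ≤ 10) = 0.3067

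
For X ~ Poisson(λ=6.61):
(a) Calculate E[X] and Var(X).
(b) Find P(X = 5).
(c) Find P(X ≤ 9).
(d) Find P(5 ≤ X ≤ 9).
(a) E[X] = 6.6100, Var(X) = 6.6100
(b) P(X = 5) = 0.141625
(c) P(X ≤ 9) = 0.867746
(d) P(5 ≤ X ≤ 9) = 0.656116

We have X ~ Poisson(λ=6.61).

(a) Moments:
E[X] = 6.6100
Var(X) = 6.6100
σ = √Var(X) = 2.5710

(b) Point probability using PMF:
P(X = 5) = 0.141625

(c) Cumulative probability using CDF:
P(X ≤ 9) = F(9) = 0.867746

(d) Range probability:
P(5 ≤ X ≤ 9) = P(X ≤ 9) - P(X ≤ 4)
                   = F(9) - F(4)
                   = 0.867746 - 0.211630
                   = 0.656116

This means approximately 65.6% of outcomes fall in the interval [5, 9].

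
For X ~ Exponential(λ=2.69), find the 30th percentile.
0.1326

We have X ~ Exponential(λ=2.69).

We want to find x such that P(X ≤ x) = 0.3.

This is the 30th percentile, which means 30% of values fall below this point.

Using the inverse CDF (quantile function):
x = F⁻¹(0.3) = 0.1326

Verification: P(X ≤ 0.1326) = 0.3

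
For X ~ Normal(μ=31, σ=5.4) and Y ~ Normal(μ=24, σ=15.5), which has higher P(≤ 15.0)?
Y has higher probability (P(Y ≤ 15.0) = 0.2807 > P(X ≤ 15.0) = 0.0015)

Compute P(≤ 15.0) for each distribution:

X ~ Normal(μ=31, σ=5.4):
P(X ≤ 15.0) = 0.0015

Y ~ Normal(μ=24, σ=15.5):
P(Y ≤ 15.0) = 0.2807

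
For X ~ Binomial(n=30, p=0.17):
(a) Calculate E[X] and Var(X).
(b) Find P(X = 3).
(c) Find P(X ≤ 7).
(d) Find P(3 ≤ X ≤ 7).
(a) E[X] = 5.1000, Var(X) = 4.2330
(b) P(X = 3) = 0.130311
(c) P(X ≤ 7) = 0.875952
(d) P(3 ≤ X ≤ 7) = 0.781097

We have X ~ Binomial(n=30, p=0.17).

(a) Moments:
E[X] = 5.1000
Var(X) = 4.2330
σ = √Var(X) = 2.0574

(b) Point probability using PMF:
P(X = 3) = 0.130311

(c) Cumulative probability using CDF:
P(X ≤ 7) = F(7) = 0.875952

(d) Range probability:
P(3 ≤ X ≤ 7) = P(X ≤ 7) - P(X ≤ 2)
                   = F(7) - F(2)
                   = 0.875952 - 0.094855
                   = 0.781097

This means approximately 78.1% of outcomes fall in the interval [3, 7].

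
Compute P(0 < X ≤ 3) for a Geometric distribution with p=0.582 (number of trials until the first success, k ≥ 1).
0.926965

We have X ~ Geometric(p=0.582) (number of trials until the first success, k ≥ 1).

To find P(0 < X ≤ 3), we use:
P(0 < X ≤ 3) = P(X ≤ 3) - P(X ≤ 0)
                 = F(3) - F(0)
                 = 0.926965 - 0.000000
                 = 0.926965

So there's approximately a 92.7% chance that X falls in this range.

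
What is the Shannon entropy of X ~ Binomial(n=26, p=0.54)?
2.3514 nats

We have X ~ Binomial(n=26, p=0.54).

The Shannon entropy measures the uncertainty or information content of the distribution.

For a Binomial distribution with n=26, p=0.54:
H(X) = 2.3514 nats

(In bits, this would be 3.3924 bits.)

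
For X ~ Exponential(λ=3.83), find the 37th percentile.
0.1206

We have X ~ Exponential(λ=3.83).

We want to find x such that P(X ≤ x) = 0.37.

This is the 37th percentile, which means 37% of values fall below this point.

Using the inverse CDF (quantile function):
x = F⁻¹(0.37) = 0.1206

Verification: P(X ≤ 0.1206) = 0.37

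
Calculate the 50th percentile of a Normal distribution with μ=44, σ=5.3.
44.0000

We have X ~ Normal(μ=44, σ=5.3).

We want to find x such that P(X ≤ x) = 0.5.

This is the 50th percentile, which means 50% of values fall below this point.

Using the inverse CDF (quantile function):
x = F⁻¹(0.5) = 44.0000

Verification: P(X ≤ 44.0000) = 0.5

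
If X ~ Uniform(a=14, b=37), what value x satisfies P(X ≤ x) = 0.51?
25.7300

We have X ~ Uniform(a=14, b=37).

We want to find x such that P(X ≤ x) = 0.51.

This is the 51st percentile, which means 51% of values fall below this point.

Using the inverse CDF (quantile function):
x = F⁻¹(0.51) = 25.7300

Verification: P(X ≤ 25.7300) = 0.51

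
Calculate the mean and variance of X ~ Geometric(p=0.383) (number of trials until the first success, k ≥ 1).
E[X] = 2.6110, Var(X) = 4.2062

We have X ~ Geometric(p=0.383) (number of trials until the first success, k ≥ 1).

For a Geometric distribution with p=0.383 (number of trials until the first success, k ≥ 1):

Expected value:
E[X] = 2.6110

Variance:
Var(X) = 4.2062

Standard deviation:
σ = √Var(X) = 2.0509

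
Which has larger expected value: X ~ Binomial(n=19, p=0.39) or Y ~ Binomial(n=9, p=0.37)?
X has larger mean (7.4100 > 3.3300)

Compute the expected value for each distribution:

X ~ Binomial(n=19, p=0.39):
E[X] = 7.4100

Y ~ Binomial(n=9, p=0.37):
E[Y] = 3.3300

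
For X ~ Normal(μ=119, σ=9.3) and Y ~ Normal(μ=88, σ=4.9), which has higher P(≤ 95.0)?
Y has higher probability (P(Y ≤ 95.0) = 0.9234 > P(X ≤ 95.0) = 0.0049)

Compute P(≤ 95.0) for each distribution:

X ~ Normal(μ=119, σ=9.3):
P(X ≤ 95.0) = 0.0049

Y ~ Normal(μ=88, σ=4.9):
P(Y ≤ 95.0) = 0.9234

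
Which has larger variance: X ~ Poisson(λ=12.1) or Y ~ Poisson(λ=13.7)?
Y has larger variance (13.7000 > 12.1000)

Compute the variance for each distribution:

X ~ Poisson(λ=12.1):
Var(X) = 12.1000

Y ~ Poisson(λ=13.7):
Var(Y) = 13.7000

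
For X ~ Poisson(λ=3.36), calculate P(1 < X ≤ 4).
0.600142

We have X ~ Poisson(λ=3.36).

To find P(1 < X ≤ 4), we use:
P(1 < X ≤ 4) = P(X ≤ 4) - P(X ≤ 1)
                 = F(4) - F(1)
                 = 0.751588 - 0.151446
                 = 0.600142

So there's approximately a 60.0% chance that X falls in this range.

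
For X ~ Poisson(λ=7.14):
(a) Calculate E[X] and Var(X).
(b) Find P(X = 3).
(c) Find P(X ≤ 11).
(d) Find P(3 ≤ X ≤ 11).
(a) E[X] = 7.1400, Var(X) = 7.1400
(b) P(X = 3) = 0.048093
(c) P(X ≤ 11) = 0.940071
(d) P(3 ≤ X ≤ 11) = 0.913411

We have X ~ Poisson(λ=7.14).

(a) Moments:
E[X] = 7.1400
Var(X) = 7.1400
σ = √Var(X) = 2.6721

(b) Point probability using PMF:
P(X = 3) = 0.048093

(c) Cumulative probability using CDF:
P(X ≤ 11) = F(11) = 0.940071

(d) Range probability:
P(3 ≤ X ≤ 11) = P(X ≤ 11) - P(X ≤ 2)
                   = F(11) - F(2)
                   = 0.940071 - 0.026660
                   = 0.913411

This means approximately 91.3% of outcomes fall in the interval [3, 11].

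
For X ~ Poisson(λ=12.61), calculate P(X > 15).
0.202978

We have X ~ Poisson(λ=12.61).

P(X > 15) = 1 - P(X ≤ 15)
                = 1 - F(15)
                = 1 - 0.797022
                = 0.202978

So there's approximately a 20.3% chance that X exceeds 15.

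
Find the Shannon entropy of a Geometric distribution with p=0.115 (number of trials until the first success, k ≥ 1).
3.1030 nats

We have X ~ Geometric(p=0.115) (number of trials until the first success, k ≥ 1).

The Shannon entropy measures the uncertainty or information content of the distribution.

For a Geometric distribution with p=0.115 (number of trials until the first success, k ≥ 1):
H(X) = 3.1030 nats

(In bits, this would be 4.4767 bits.)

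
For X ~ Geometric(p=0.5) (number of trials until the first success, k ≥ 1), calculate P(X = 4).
0.062500

We have X ~ Geometric(p=0.5) (number of trials until the first success, k ≥ 1).

For a Geometric distribution, the PMF gives us the probability of each outcome.

Using the PMF formula:
P(X = 4) = 0.062500

Rounded to 4 decimal places: 0.0625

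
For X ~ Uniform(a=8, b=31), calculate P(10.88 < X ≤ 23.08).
0.530435

We have X ~ Uniform(a=8, b=31).

To find P(10.88 < X ≤ 23.08), we use:
P(10.88 < X ≤ 23.08) = P(X ≤ 23.08) - P(X ≤ 10.88)
                 = F(23.08) - F(10.88)
                 = 0.655652 - 0.125217
                 = 0.530435

So there's approximately a 53.0% chance that X falls in this range.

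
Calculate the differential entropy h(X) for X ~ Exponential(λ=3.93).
-0.3686 nats

We have X ~ Exponential(λ=3.93).

The differential entropy measures the uncertainty or information content of the distribution.

For an Exponential distribution with λ=3.93:
h(X) = -0.3686 nats

(In bits, this would be -0.5318 bits.)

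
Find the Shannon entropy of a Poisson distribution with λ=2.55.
1.8418 nats

We have X ~ Poisson(λ=2.55).

The Shannon entropy measures the uncertainty or information content of the distribution.

For a Poisson distribution with λ=2.55:
H(X) = 1.8418 nats

(In bits, this would be 2.6571 bits.)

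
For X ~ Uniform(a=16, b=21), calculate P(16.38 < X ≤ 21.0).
0.924000

We have X ~ Uniform(a=16, b=21).

To find P(16.38 < X ≤ 21.0), we use:
P(16.38 < X ≤ 21.0) = P(X ≤ 21.0) - P(X ≤ 16.38)
                 = F(21.0) - F(16.38)
                 = 1.000000 - 0.076000
                 = 0.924000

So there's approximately a 92.4% chance that X falls in this range.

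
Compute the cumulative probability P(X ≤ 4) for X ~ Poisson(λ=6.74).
0.198058

We have X ~ Poisson(λ=6.74).

The CDF gives us P(X ≤ k).

Using the CDF:
P(X ≤ 4) = 0.198058

This means there's approximately a 19.8% chance that X is at most 4.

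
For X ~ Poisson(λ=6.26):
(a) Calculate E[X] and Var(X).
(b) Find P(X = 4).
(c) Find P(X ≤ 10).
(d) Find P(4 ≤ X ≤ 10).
(a) E[X] = 6.2600, Var(X) = 6.2600
(b) P(X = 4) = 0.122293
(c) P(X ≤ 10) = 0.945691
(d) P(4 ≤ X ≤ 10) = 0.816224

We have X ~ Poisson(λ=6.26).

(a) Moments:
E[X] = 6.2600
Var(X) = 6.2600
σ = √Var(X) = 2.5020

(b) Point probability using PMF:
P(X = 4) = 0.122293

(c) Cumulative probability using CDF:
P(X ≤ 10) = F(10) = 0.945691

(d) Range probability:
P(4 ≤ X ≤ 10) = P(X ≤ 10) - P(X ≤ 3)
                   = F(10) - F(3)
                   = 0.945691 - 0.129467
                   = 0.816224

This means approximately 81.6% of outcomes fall in the interval [4, 10].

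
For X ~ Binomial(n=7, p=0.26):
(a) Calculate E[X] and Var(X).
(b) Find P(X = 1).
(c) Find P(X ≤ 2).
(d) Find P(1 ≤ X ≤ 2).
(a) E[X] = 1.8200, Var(X) = 1.3468
(b) P(X = 1) = 0.298856
(c) P(X ≤ 2) = 0.735379
(d) P(1 ≤ X ≤ 2) = 0.613866

We have X ~ Binomial(n=7, p=0.26).

(a) Moments:
E[X] = 1.8200
Var(X) = 1.3468
σ = √Var(X) = 1.1605

(b) Point probability using PMF:
P(X = 1) = 0.298856

(c) Cumulative probability using CDF:
P(X ≤ 2) = F(2) = 0.735379

(d) Range probability:
P(1 ≤ X ≤ 2) = P(X ≤ 2) - P(X ≤ 0)
                   = F(2) - F(0)
                   = 0.735379 - 0.121513
                   = 0.613866

This means approximately 61.4% of outcomes fall in the interval [1, 2].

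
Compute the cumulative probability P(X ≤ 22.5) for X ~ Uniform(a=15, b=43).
0.267857

We have X ~ Uniform(a=15, b=43).

The CDF gives us P(X ≤ k).

Using the CDF:
P(X ≤ 22.5) = 0.267857

This means there's approximately a 26.8% chance that X is at most 22.5.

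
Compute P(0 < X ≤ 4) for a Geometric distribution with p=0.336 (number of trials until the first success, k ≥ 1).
0.805611

We have X ~ Geometric(p=0.336) (number of trials until the first success, k ≥ 1).

To find P(0 < X ≤ 4), we use:
P(0 < X ≤ 4) = P(X ≤ 4) - P(X ≤ 0)
                 = F(4) - F(0)
                 = 0.805611 - 0.000000
                 = 0.805611

So there's approximately a 80.6% chance that X falls in this range.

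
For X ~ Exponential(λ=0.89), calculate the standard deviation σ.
1.1236

We have X ~ Exponential(λ=0.89).

For an Exponential distribution with λ=0.89:
σ = √Var(X) = 1.1236

The standard deviation is the square root of the variance.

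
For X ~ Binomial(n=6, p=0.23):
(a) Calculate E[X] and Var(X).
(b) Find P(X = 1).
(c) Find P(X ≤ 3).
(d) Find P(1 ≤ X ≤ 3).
(a) E[X] = 1.3800, Var(X) = 1.0626
(b) P(X = 1) = 0.373536
(c) P(X ≤ 3) = 0.971991
(d) P(1 ≤ X ≤ 3) = 0.763568

We have X ~ Binomial(n=6, p=0.23).

(a) Moments:
E[X] = 1.3800
Var(X) = 1.0626
σ = √Var(X) = 1.0308

(b) Point probability using PMF:
P(X = 1) = 0.373536

(c) Cumulative probability using CDF:
P(X ≤ 3) = F(3) = 0.971991

(d) Range probability:
P(1 ≤ X ≤ 3) = P(X ≤ 3) - P(X ≤ 0)
                   = F(3) - F(0)
                   = 0.971991 - 0.208422
                   = 0.763568

This means approximately 76.4% of outcomes fall in the interval [1, 3].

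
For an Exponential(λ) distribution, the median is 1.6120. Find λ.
λ = 0.4300

For X ~ Exponential(λ), the CDF is F(x) = 1 - e^(-λx).
The median m satisfies F(m) = 0.5:
1 - e^(-λm) = 0.5
e^(-λm) = 0.5
λm = ln(2)
m = ln(2) / λ

Given m = 1.6120:
λ = ln(2) / 1.6120 = 0.693147 / 1.6120 = 0.4300

Verification: ln(2) / 0.4300 = 1.6120 ✓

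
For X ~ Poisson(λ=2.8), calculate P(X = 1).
0.170268

We have X ~ Poisson(λ=2.8).

For a Poisson distribution, the PMF gives us the probability of each outcome.

Using the PMF formula:
P(X = 1) = 0.170268

Rounded to 4 decimal places: 0.1703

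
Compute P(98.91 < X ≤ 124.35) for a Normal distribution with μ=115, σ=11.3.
0.718766

We have X ~ Normal(μ=115, σ=11.3).

To find P(98.91 < X ≤ 124.35), we use:
P(98.91 < X ≤ 124.35) = P(X ≤ 124.35) - P(X ≤ 98.91)
                 = F(124.35) - F(98.91)
                 = 0.796004 - 0.077239
                 = 0.718766

So there's approximately a 71.9% chance that X falls in this range.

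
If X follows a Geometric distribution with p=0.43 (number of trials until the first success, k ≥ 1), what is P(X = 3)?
0.139707

We have X ~ Geometric(p=0.43) (number of trials until the first success, k ≥ 1).

For a Geometric distribution, the PMF gives us the probability of each outcome.

Using the PMF formula:
P(X = 3) = 0.139707

Rounded to 4 decimal places: 0.1397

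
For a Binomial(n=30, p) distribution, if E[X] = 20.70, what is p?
p = 0.69

For a Binomial(n, p) distribution:
E[X] = n × p

Given n = 30 and E[X] = 20.70:
20.70 = 30 × p
p = 20.70 / 30 = 0.69

Verification: Binomial(30, 0.69) has E[X] = 20.70 ✓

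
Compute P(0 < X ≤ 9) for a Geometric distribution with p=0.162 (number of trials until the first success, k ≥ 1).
0.796204

We have X ~ Geometric(p=0.162) (number of trials until the first success, k ≥ 1).

To find P(0 < X ≤ 9), we use:
P(0 < X ≤ 9) = P(X ≤ 9) - P(X ≤ 0)
                 = F(9) - F(0)
                 = 0.796204 - 0.000000
                 = 0.796204

So there's approximately a 79.6% chance that X falls in this range.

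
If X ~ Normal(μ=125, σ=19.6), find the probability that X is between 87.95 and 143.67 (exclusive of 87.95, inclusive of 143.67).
0.800233

We have X ~ Normal(μ=125, σ=19.6).

To find P(87.95 < X ≤ 143.67), we use:
P(87.95 < X ≤ 143.67) = P(X ≤ 143.67) - P(X ≤ 87.95)
                 = F(143.67) - F(87.95)
                 = 0.829591 - 0.029359
                 = 0.800233

So there's approximately a 80.0% chance that X falls in this range.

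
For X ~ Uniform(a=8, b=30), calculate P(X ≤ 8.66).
0.030000

We have X ~ Uniform(a=8, b=30).

The CDF gives us P(X ≤ k).

Using the CDF:
P(X ≤ 8.66) = 0.030000

This means there's approximately a 3.0% chance that X is at most 8.66.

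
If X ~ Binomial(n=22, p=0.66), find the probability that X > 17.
0.085645

We have X ~ Binomial(n=22, p=0.66).

P(X > 17) = 1 - P(X ≤ 17)
                = 1 - F(17)
                = 1 - 0.914355
                = 0.085645

So there's approximately a 8.6% chance that X exceeds 17.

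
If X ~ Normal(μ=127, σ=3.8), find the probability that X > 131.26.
0.131133

We have X ~ Normal(μ=127, σ=3.8).

P(X > 131.26) = 1 - P(X ≤ 131.26)
                = 1 - F(131.26)
                = 1 - 0.868867
                = 0.131133

So there's approximately a 13.1% chance that X exceeds 131.26.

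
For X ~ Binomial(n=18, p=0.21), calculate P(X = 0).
0.014364

We have X ~ Binomial(n=18, p=0.21).

For a Binomial distribution, the PMF gives us the probability of each outcome.

Using the PMF formula:
P(X = 0) = 0.014364

Rounded to 4 decimal places: 0.0144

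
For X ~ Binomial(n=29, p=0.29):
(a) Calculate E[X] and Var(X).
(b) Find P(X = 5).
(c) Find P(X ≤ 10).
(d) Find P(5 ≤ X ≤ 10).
(a) E[X] = 8.4100, Var(X) = 5.9711
(b) P(X = 5) = 0.065591
(c) P(X ≤ 10) = 0.805966
(d) P(5 ≤ X ≤ 10) = 0.757837

We have X ~ Binomial(n=29, p=0.29).

(a) Moments:
E[X] = 8.4100
Var(X) = 5.9711
σ = √Var(X) = 2.4436

(b) Point probability using PMF:
P(X = 5) = 0.065591

(c) Cumulative probability using CDF:
P(X ≤ 10) = F(10) = 0.805966

(d) Range probability:
P(5 ≤ X ≤ 10) = P(X ≤ 10) - P(X ≤ 4)
                   = F(10) - F(4)
                   = 0.805966 - 0.048129
                   = 0.757837

This means approximately 75.8% of outcomes fall in the interval [5, 10].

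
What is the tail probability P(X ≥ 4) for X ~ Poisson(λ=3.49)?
0.461208

We have X ~ Poisson(λ=3.49).

For discrete distributions, P(X ≥ 4) = 1 - P(X ≤ 3).

P(X ≤ 3) = 0.538792
P(X ≥ 4) = 1 - 0.538792 = 0.461208

So there's approximately a 46.1% chance that X is at least 4.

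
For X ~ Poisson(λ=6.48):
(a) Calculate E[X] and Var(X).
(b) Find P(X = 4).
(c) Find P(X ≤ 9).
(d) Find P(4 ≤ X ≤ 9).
(a) E[X] = 6.4800, Var(X) = 6.4800
(b) P(X = 4) = 0.112684
(c) P(X ≤ 9) = 0.879094
(d) P(4 ≤ X ≤ 9) = 0.765860

We have X ~ Poisson(λ=6.48).

(a) Moments:
E[X] = 6.4800
Var(X) = 6.4800
σ = √Var(X) = 2.5456

(b) Point probability using PMF:
P(X = 4) = 0.112684

(c) Cumulative probability using CDF:
P(X ≤ 9) = F(9) = 0.879094

(d) Range probability:
P(4 ≤ X ≤ 9) = P(X ≤ 9) - P(X ≤ 3)
                   = F(9) - F(3)
                   = 0.879094 - 0.113233
                   = 0.765860

This means approximately 76.6% of outcomes fall in the interval [4, 9].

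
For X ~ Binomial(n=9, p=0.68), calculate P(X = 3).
0.028360

We have X ~ Binomial(n=9, p=0.68).

For a Binomial distribution, the PMF gives us the probability of each outcome.

Using the PMF formula:
P(X = 3) = 0.028360

Rounded to 4 decimal places: 0.0284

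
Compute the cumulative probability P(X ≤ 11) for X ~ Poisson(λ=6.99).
0.947101

We have X ~ Poisson(λ=6.99).

The CDF gives us P(X ≤ k).

Using the CDF:
P(X ≤ 11) = 0.947101

This means there's approximately a 94.7% chance that X is at most 11.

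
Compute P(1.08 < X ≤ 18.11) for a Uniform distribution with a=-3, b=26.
0.587241

We have X ~ Uniform(a=-3, b=26).

To find P(1.08 < X ≤ 18.11), we use:
P(1.08 < X ≤ 18.11) = P(X ≤ 18.11) - P(X ≤ 1.08)
                 = F(18.11) - F(1.08)
                 = 0.727931 - 0.140690
                 = 0.587241

So there's approximately a 58.7% chance that X falls in this range.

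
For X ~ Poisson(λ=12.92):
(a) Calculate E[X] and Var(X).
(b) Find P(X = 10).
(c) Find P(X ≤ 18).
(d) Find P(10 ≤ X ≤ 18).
(a) E[X] = 12.9200, Var(X) = 12.9200
(b) P(X = 10) = 0.087454
(c) P(X ≤ 18) = 0.933294
(d) P(10 ≤ X ≤ 18) = 0.762133

We have X ~ Poisson(λ=12.92).

(a) Moments:
E[X] = 12.9200
Var(X) = 12.9200
σ = √Var(X) = 3.5944

(b) Point probability using PMF:
P(X = 10) = 0.087454

(c) Cumulative probability using CDF:
P(X ≤ 18) = F(18) = 0.933294

(d) Range probability:
P(10 ≤ X ≤ 18) = P(X ≤ 18) - P(X ≤ 9)
                   = F(18) - F(9)
                   = 0.933294 - 0.171161
                   = 0.762133

This means approximately 76.2% of outcomes fall in the interval [10, 18].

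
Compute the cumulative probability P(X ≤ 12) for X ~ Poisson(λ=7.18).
0.967946

We have X ~ Poisson(λ=7.18).

The CDF gives us P(X ≤ k).

Using the CDF:
P(X ≤ 12) = 0.967946

This means there's approximately a 96.8% chance that X is at most 12.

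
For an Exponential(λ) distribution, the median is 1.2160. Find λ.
λ = 0.5700

For X ~ Exponential(λ), the CDF is F(x) = 1 - e^(-λx).
The median m satisfies F(m) = 0.5:
1 - e^(-λm) = 0.5
e^(-λm) = 0.5
λm = ln(2)
m = ln(2) / λ

Given m = 1.2160:
λ = ln(2) / 1.2160 = 0.693147 / 1.2160 = 0.5700

Verification: ln(2) / 0.5700 = 1.2160 ✓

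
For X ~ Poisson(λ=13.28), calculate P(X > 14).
0.353732

We have X ~ Poisson(λ=13.28).

P(X > 14) = 1 - P(X ≤ 14)
                = 1 - F(14)
                = 1 - 0.646268
                = 0.353732

So there's approximately a 35.4% chance that X exceeds 14.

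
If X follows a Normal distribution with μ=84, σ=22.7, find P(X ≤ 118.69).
0.936768

We have X ~ Normal(μ=84, σ=22.7).

The CDF gives us P(X ≤ k).

Using the CDF:
P(X ≤ 118.69) = 0.936768

This means there's approximately a 93.7% chance that X is at most 118.69.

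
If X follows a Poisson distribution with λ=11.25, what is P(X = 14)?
0.077609

We have X ~ Poisson(λ=11.25).

For a Poisson distribution, the PMF gives us the probability of each outcome.

Using the PMF formula:
P(X = 14) = 0.077609

Rounded to 4 decimal places: 0.0776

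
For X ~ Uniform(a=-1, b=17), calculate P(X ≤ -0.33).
0.037222

We have X ~ Uniform(a=-1, b=17).

The CDF gives us P(X ≤ k).

Using the CDF:
P(X ≤ -0.33) = 0.037222

This means there's approximately a 3.7% chance that X is at most -0.33.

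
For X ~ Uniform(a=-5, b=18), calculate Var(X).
44.0833

We have X ~ Uniform(a=-5, b=18).

For a Uniform distribution with a=-5, b=18:
Var(X) = 44.0833

The variance measures the spread of the distribution around the mean.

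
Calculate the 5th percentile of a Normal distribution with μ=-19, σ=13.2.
-40.7121

We have X ~ Normal(μ=-19, σ=13.2).

We want to find x such that P(X ≤ x) = 0.05.

This is the 5th percentile, which means 5% of values fall below this point.

Using the inverse CDF (quantile function):
x = F⁻¹(0.05) = -40.7121

Verification: P(X ≤ -40.7121) = 0.05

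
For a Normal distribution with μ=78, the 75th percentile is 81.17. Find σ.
σ = 4.6998

For X ~ Normal(μ, σ), the p-th percentile satisfies x = μ + z_p × σ,
where z_p = Φ⁻¹(p) is the standard normal quantile.

Step 1: z_{0.75} = Φ⁻¹(0.75) = 0.6745

Step 2: Solve for σ:
81.17 = 78 + 0.6745 × σ
σ = (81.17 - 78) / 0.6745
σ = 3.17 / 0.6745
σ = 4.6998

Verification: μ + z × σ = 78 + 0.6745 × 4.6998 = 81.17 ✓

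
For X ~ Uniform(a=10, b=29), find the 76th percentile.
24.4400

We have X ~ Uniform(a=10, b=29).

We want to find x such that P(X ≤ x) = 0.76.

This is the 76th percentile, which means 76% of values fall below this point.

Using the inverse CDF (quantile function):
x = F⁻¹(0.76) = 24.4400

Verification: P(X ≤ 24.4400) = 0.76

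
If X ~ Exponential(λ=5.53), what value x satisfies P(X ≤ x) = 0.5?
0.1253

We have X ~ Exponential(λ=5.53).

We want to find x such that P(X ≤ x) = 0.5.

This is the 50th percentile, which means 50% of values fall below this point.

Using the inverse CDF (quantile function):
x = F⁻¹(0.5) = 0.1253

Verification: P(X ≤ 0.1253) = 0.5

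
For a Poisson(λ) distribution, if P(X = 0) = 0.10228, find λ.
λ = 2.2800

For a Poisson(λ) distribution, the PMF at 0 is:
P(X = 0) = λ^0 e^(-λ) / 0! = e^(-λ)

Given P(X = 0) = 0.10228:
e^(-λ) = 0.10228
-λ = ln(0.10228)
λ = -ln(0.10228) = 2.2800

Verification: e^(-2.2800) = 0.10228 ✓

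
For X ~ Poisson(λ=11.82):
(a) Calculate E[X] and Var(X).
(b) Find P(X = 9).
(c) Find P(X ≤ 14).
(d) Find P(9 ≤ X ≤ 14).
(a) E[X] = 11.8200, Var(X) = 11.8200
(b) P(X = 9) = 0.091292
(c) P(X ≤ 14) = 0.788062
(d) P(9 ≤ X ≤ 14) = 0.620883

We have X ~ Poisson(λ=11.82).

(a) Moments:
E[X] = 11.8200
Var(X) = 11.8200
σ = √Var(X) = 3.4380

(b) Point probability using PMF:
P(X = 9) = 0.091292

(c) Cumulative probability using CDF:
P(X ≤ 14) = F(14) = 0.788062

(d) Range probability:
P(9 ≤ X ≤ 14) = P(X ≤ 14) - P(X ≤ 8)
                   = F(14) - F(8)
                   = 0.788062 - 0.167179
                   = 0.620883

This means approximately 62.1% of outcomes fall in the interval [9, 14].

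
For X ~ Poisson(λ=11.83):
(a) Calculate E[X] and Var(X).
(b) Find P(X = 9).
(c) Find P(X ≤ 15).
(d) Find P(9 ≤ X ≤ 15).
(a) E[X] = 11.8300, Var(X) = 11.8300
(b) P(X = 9) = 0.091074
(c) P(X ≤ 15) = 0.856458
(d) P(9 ≤ X ≤ 15) = 0.689973

We have X ~ Poisson(λ=11.83).

(a) Moments:
E[X] = 11.8300
Var(X) = 11.8300
σ = √Var(X) = 3.4395

(b) Point probability using PMF:
P(X = 9) = 0.091074

(c) Cumulative probability using CDF:
P(X ≤ 15) = F(15) = 0.856458

(d) Range probability:
P(9 ≤ X ≤ 15) = P(X ≤ 15) - P(X ≤ 8)
                   = F(15) - F(8)
                   = 0.856458 - 0.166485
                   = 0.689973

This means approximately 69.0% of outcomes fall in the interval [9, 15].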